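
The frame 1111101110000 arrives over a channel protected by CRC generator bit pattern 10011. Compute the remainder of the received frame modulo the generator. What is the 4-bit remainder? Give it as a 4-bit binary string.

0000

Modulo-2 division of 1111101110000 by 10011:
  pos 0: 11111 XOR 10011 = 01100
  pos 1: 11000 XOR 10011 = 01011
  pos 2: 10111 XOR 10011 = 00100
  pos 4: 10011 XOR 10011 = 00000
Remainder = 0000 (zero — the frame passes the CRC check).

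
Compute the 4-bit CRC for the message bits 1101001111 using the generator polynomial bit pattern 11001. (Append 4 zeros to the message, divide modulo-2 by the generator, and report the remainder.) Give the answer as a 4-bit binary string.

0101

Append 4 zeros: 11010011110000. Divide by 11001 (XOR where the leading bit is 1):
  pos 0: 11010 XOR 11001 = 00011
  pos 3: 11011 XOR 11001 = 00010
  pos 6: 10110 XOR 11001 = 01111
  pos 7: 11110 XOR 11001 = 00111
  pos 9: 11100 XOR 11001 = 00101
Remainder (last 4 bits) = 0101. This is the CRC / FCS.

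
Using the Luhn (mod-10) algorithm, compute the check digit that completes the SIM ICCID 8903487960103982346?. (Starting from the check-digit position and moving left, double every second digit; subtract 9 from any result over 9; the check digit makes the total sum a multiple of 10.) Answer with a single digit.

Partial digits right→left: 6 4 3 2 8 9 3 0 1 0 6 9 7 8 4 3 0 9 8
Double every second digit counting from the check-digit position (so the 1st, 3rd, 5th, ... of the partial from the right).
  doubled (with −9 where >9): 3 6 7 6 2 3 5 8 0 7 → sum 47
  kept as-is: 4 2 9 0 0 9 8 3 9 → sum 44
Total = 47 + 44 = 91.
Check digit = (10 − (91 mod 10)) mod 10 = 9.

9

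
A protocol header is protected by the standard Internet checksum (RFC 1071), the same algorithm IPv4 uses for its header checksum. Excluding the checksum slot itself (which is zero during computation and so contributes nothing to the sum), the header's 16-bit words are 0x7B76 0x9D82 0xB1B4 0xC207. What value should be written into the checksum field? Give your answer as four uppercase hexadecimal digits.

734A

One's-complement addition (fold any carry out of bit 15 back into bit 0):
  0x7B76 + 0x9D82 = 0x118F8 → wrap carry → 0x18F9
  0x18F9 + 0xB1B4 = 0x0CAAD
  0xCAAD + 0xC207 = 0x18CB4 → wrap carry → 0x8CB5
One's-complement sum = 0x8CB5.
Checksum = ~0x8CB5 & 0xFFFF = 0x734A.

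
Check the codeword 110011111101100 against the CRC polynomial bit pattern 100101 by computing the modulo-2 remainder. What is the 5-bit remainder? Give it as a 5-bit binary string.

Modulo-2 division of 110011111101100 by 100101:
  pos 0: 110011 XOR 100101 = 010110
  pos 1: 101101 XOR 100101 = 001000
  pos 3: 100011 XOR 100101 = 000110
  pos 6: 110101 XOR 100101 = 010000
  pos 7: 100001 XOR 100101 = 000100
Remainder = 10000 (nonzero — an error is detected).

10000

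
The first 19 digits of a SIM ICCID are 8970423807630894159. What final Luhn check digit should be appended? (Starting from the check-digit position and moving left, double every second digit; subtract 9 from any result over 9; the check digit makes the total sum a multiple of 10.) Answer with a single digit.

Partial digits right→left: 9 5 1 4 9 8 0 3 6 7 0 8 3 2 4 0 7 9 8
Double every second digit counting from the check-digit position (so the 1st, 3rd, 5th, ... of the partial from the right).
  doubled (with −9 where >9): 9 2 9 0 3 0 6 8 5 7 → sum 49
  kept as-is: 5 4 8 3 7 8 2 0 9 → sum 46
Total = 49 + 46 = 95.
Check digit = (10 − (95 mod 10)) mod 10 = 5.

5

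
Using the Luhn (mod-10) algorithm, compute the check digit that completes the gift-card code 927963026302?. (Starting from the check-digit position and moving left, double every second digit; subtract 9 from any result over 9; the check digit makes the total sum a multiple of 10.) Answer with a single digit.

Partial digits right→left: 2 0 3 6 2 0 3 6 9 7 2 9
Double every second digit counting from the check-digit position (so the 1st, 3rd, 5th, ... of the partial from the right).
  doubled (with −9 where >9): 4 6 4 6 9 4 → sum 33
  kept as-is: 0 6 0 6 7 9 → sum 28
Total = 33 + 28 = 61.
Check digit = (10 − (61 mod 10)) mod 10 = 9.

9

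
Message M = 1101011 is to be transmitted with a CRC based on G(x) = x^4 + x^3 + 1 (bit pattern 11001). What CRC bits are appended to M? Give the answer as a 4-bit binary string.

Append 4 zeros: 11010110000. Divide by 11001 (XOR where the leading bit is 1):
  pos 0: 11010 XOR 11001 = 00011
  pos 3: 11110 XOR 11001 = 00111
  pos 5: 11100 XOR 11001 = 00101
Remainder (last 4 bits) = 1010. This is the CRC / FCS.

1010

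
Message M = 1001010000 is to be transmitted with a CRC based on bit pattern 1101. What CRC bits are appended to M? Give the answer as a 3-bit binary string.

Append 3 zeros: 1001010000000. Divide by 1101 (XOR where the leading bit is 1):
  pos 0: 1001 XOR 1101 = 0100
  pos 1: 1000 XOR 1101 = 0101
  pos 2: 1011 XOR 1101 = 0110
  pos 3: 1100 XOR 1101 = 0001
  pos 6: 1000 XOR 1101 = 0101
  pos 7: 1010 XOR 1101 = 0111
  pos 8: 1110 XOR 1101 = 0011
Remainder (last 3 bits) = 110. This is the CRC / FCS.

110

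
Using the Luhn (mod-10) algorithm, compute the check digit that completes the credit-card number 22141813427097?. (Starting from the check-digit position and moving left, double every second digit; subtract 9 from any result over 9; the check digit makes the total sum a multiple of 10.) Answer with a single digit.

1

Partial digits right→left: 7 9 0 7 2 4 3 1 8 1 4 1 2 2
Double every second digit counting from the check-digit position (so the 1st, 3rd, 5th, ... of the partial from the right).
  doubled (with −9 where >9): 5 0 4 6 7 8 4 → sum 34
  kept as-is: 9 7 4 1 1 1 2 → sum 25
Total = 34 + 25 = 59.
Check digit = (10 − (59 mod 10)) mod 10 = 1.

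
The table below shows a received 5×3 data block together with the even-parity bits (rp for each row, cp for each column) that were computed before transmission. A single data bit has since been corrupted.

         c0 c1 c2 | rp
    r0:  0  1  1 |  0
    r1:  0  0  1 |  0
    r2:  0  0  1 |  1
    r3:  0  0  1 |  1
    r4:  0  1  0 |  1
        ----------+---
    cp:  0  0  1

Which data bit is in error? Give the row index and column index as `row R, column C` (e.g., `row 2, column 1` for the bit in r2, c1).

row 1, column 2

Recompute each row's even parity and compare to rp:
  r0: data parity 0, sent rp 0 → ok
  r1: data parity 1, sent rp 0 → mismatch
  r2: data parity 1, sent rp 1 → ok
  r3: data parity 1, sent rp 1 → ok
  r4: data parity 1, sent rp 1 → ok
Recompute each column's even parity and compare to cp:
  c0: data parity 0, sent cp 0 → ok
  c1: data parity 0, sent cp 0 → ok
  c2: data parity 0, sent cp 1 → mismatch
Exactly one row (r1) and one column (c2) fail → the flipped bit is at their intersection.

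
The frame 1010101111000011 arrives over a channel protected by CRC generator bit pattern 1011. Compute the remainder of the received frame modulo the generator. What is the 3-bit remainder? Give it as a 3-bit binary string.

000

Modulo-2 division of 1010101111000011 by 1011:
  pos 0: 1010 XOR 1011 = 0001
  pos 3: 1101 XOR 1011 = 0110
  pos 4: 1101 XOR 1011 = 0110
  pos 5: 1101 XOR 1011 = 0110
  pos 6: 1101 XOR 1011 = 0110
  pos 7: 1100 XOR 1011 = 0111
  pos 8: 1110 XOR 1011 = 0101
  pos 9: 1010 XOR 1011 = 0001
  pos 12: 1011 XOR 1011 = 0000
Remainder = 000 (zero — the frame passes the CRC check).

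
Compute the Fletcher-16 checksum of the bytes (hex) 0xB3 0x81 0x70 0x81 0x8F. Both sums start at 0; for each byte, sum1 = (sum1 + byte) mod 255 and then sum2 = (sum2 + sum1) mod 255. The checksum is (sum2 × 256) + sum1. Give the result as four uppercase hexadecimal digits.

Running sums (mod 255):
  after byte 0 (0xB3): sum1=179, sum2=179
  after byte 1 (0x81): sum1=53, sum2=232
  after byte 2 (0x70): sum1=165, sum2=142
  after byte 3 (0x81): sum1=39, sum2=181
  after byte 4 (0x8F): sum1=182, sum2=108
Checksum = sum2·256 + sum1 = 108·256 + 182 = 27830 = 0x6CB6.

6CB6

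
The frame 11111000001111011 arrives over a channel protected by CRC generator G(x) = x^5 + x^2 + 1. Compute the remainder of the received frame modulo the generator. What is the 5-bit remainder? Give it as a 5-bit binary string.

11111

Modulo-2 division of 11111000001111011 by 100101:
  pos 0: 111110 XOR 100101 = 011011
  pos 1: 110110 XOR 100101 = 010011
  pos 2: 100110 XOR 100101 = 000011
  pos 6: 110011 XOR 100101 = 010110
  pos 7: 101101 XOR 100101 = 001000
  pos 9: 100010 XOR 100101 = 000111
Remainder = 11111 (nonzero — an error is detected).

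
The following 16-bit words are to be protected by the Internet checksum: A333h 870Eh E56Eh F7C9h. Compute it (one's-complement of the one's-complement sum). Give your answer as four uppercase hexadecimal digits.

F884

One's-complement addition (fold any carry out of bit 15 back into bit 0):
  0xA333 + 0x870E = 0x12A41 → wrap carry → 0x2A42
  0x2A42 + 0xE56E = 0x10FB0 → wrap carry → 0x0FB1
  0x0FB1 + 0xF7C9 = 0x1077A → wrap carry → 0x077B
One's-complement sum = 0x077B.
Checksum = ~0x077B & 0xFFFF = 0xF884.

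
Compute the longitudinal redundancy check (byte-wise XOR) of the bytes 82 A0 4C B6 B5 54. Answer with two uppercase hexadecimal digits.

39

XOR the bytes together:
  start with 0x82
  0x82 ⊕ 0xA0 = 0x22
  0x22 ⊕ 0x4C = 0x6E
  0x6E ⊕ 0xB6 = 0xD8
  0xD8 ⊕ 0xB5 = 0x6D
  0x6D ⊕ 0x54 = 0x39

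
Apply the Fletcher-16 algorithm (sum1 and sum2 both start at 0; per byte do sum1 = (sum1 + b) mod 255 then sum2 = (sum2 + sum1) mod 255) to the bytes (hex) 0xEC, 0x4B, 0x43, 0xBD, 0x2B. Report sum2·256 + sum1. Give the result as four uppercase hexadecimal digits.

Running sums (mod 255):
  after byte 0 (0xEC): sum1=236, sum2=236
  after byte 1 (0x4B): sum1=56, sum2=37
  after byte 2 (0x43): sum1=123, sum2=160
  after byte 3 (0xBD): sum1=57, sum2=217
  after byte 4 (0x2B): sum1=100, sum2=62
Checksum = sum2·256 + sum1 = 62·256 + 100 = 15972 = 0x3E64.

3E64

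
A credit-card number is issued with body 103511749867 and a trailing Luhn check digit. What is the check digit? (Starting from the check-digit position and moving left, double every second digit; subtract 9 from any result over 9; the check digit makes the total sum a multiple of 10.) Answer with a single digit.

Partial digits right→left: 7 6 8 9 4 7 1 1 5 3 0 1
Double every second digit counting from the check-digit position (so the 1st, 3rd, 5th, ... of the partial from the right).
  doubled (with −9 where >9): 5 7 8 2 1 0 → sum 23
  kept as-is: 6 9 7 1 3 1 → sum 27
Total = 23 + 27 = 50.
Check digit = (10 − (50 mod 10)) mod 10 = 0.

0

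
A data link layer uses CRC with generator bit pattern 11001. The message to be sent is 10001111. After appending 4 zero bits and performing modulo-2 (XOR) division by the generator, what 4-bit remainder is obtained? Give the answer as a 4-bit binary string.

Append 4 zeros: 100011110000. Divide by 11001 (XOR where the leading bit is 1):
  pos 0: 10001 XOR 11001 = 01000
  pos 1: 10001 XOR 11001 = 01000
  pos 2: 10001 XOR 11001 = 01000
  pos 3: 10001 XOR 11001 = 01000
  pos 4: 10000 XOR 11001 = 01001
  pos 5: 10010 XOR 11001 = 01011
  pos 6: 10110 XOR 11001 = 01111
  pos 7: 11110 XOR 11001 = 00111
Remainder (last 4 bits) = 0111. This is the CRC / FCS.

0111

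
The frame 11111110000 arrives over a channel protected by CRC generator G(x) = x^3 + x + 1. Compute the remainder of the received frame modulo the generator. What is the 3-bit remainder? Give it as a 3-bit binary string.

Modulo-2 division of 11111110000 by 1011:
  pos 0: 1111 XOR 1011 = 0100
  pos 1: 1001 XOR 1011 = 0010
  pos 3: 1011 XOR 1011 = 0000
Remainder = 000 (zero — the frame passes the CRC check).

000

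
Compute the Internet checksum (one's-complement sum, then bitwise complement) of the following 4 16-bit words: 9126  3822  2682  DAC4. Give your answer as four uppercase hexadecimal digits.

One's-complement addition (fold any carry out of bit 15 back into bit 0):
  0x9126 + 0x3822 = 0x0C948
  0xC948 + 0x2682 = 0x0EFCA
  0xEFCA + 0xDAC4 = 0x1CA8E → wrap carry → 0xCA8F
One's-complement sum = 0xCA8F.
Checksum = ~0xCA8F & 0xFFFF = 0x3570.

3570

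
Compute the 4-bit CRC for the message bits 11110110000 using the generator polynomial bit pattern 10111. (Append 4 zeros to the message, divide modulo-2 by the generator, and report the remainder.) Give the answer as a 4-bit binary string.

0101

Append 4 zeros: 111101100000000. Divide by 10111 (XOR where the leading bit is 1):
  pos 0: 11110 XOR 10111 = 01001
  pos 1: 10011 XOR 10111 = 00100
  pos 3: 10010 XOR 10111 = 00101
  pos 5: 10100 XOR 10111 = 00011
  pos 8: 11000 XOR 10111 = 01111
  pos 9: 11110 XOR 10111 = 01001
  pos 10: 10010 XOR 10111 = 00101
Remainder (last 4 bits) = 0101. This is the CRC / FCS.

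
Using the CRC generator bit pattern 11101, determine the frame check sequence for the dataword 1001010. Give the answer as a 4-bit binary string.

Append 4 zeros: 10010100000. Divide by 11101 (XOR where the leading bit is 1):
  pos 0: 10010 XOR 11101 = 01111
  pos 1: 11111 XOR 11101 = 00010
  pos 4: 10000 XOR 11101 = 01101
  pos 5: 11010 XOR 11101 = 00111
Remainder (last 4 bits) = 1110. This is the CRC / FCS.

1110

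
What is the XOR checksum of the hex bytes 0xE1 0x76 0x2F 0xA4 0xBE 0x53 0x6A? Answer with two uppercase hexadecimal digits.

XOR the bytes together:
  start with 0xE1
  0xE1 ⊕ 0x76 = 0x97
  0x97 ⊕ 0x2F = 0xB8
  0xB8 ⊕ 0xA4 = 0x1C
  0x1C ⊕ 0xBE = 0xA2
  0xA2 ⊕ 0x53 = 0xF1
  0xF1 ⊕ 0x6A = 0x9B

9B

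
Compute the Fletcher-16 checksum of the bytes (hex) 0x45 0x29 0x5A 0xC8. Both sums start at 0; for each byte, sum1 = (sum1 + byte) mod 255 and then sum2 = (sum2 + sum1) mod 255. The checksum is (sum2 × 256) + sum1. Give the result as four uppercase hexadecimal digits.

0E91

Running sums (mod 255):
  after byte 0 (0x45): sum1=69, sum2=69
  after byte 1 (0x29): sum1=110, sum2=179
  after byte 2 (0x5A): sum1=200, sum2=124
  after byte 3 (0xC8): sum1=145, sum2=14
Checksum = sum2·256 + sum1 = 14·256 + 145 = 3729 = 0x0E91.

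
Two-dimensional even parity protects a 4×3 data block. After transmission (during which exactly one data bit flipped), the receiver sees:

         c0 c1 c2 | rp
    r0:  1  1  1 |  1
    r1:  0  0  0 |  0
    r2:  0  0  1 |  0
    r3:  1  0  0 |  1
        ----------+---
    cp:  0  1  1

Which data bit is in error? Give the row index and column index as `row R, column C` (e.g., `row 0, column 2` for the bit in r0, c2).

Recompute each row's even parity and compare to rp:
  r0: data parity 1, sent rp 1 → ok
  r1: data parity 0, sent rp 0 → ok
  r2: data parity 1, sent rp 0 → mismatch
  r3: data parity 1, sent rp 1 → ok
Recompute each column's even parity and compare to cp:
  c0: data parity 0, sent cp 0 → ok
  c1: data parity 1, sent cp 1 → ok
  c2: data parity 0, sent cp 1 → mismatch
Exactly one row (r2) and one column (c2) fail → the flipped bit is at their intersection.

row 2, column 2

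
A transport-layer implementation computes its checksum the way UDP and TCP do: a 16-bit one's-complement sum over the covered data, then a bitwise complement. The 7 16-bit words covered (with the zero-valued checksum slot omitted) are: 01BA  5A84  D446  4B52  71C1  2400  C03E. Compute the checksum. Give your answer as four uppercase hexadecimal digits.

One's-complement addition (fold any carry out of bit 15 back into bit 0):
  0x01BA + 0x5A84 = 0x05C3E
  0x5C3E + 0xD446 = 0x13084 → wrap carry → 0x3085
  0x3085 + 0x4B52 = 0x07BD7
  0x7BD7 + 0x71C1 = 0x0ED98
  0xED98 + 0x2400 = 0x11198 → wrap carry → 0x1199
  0x1199 + 0xC03E = 0x0D1D7
One's-complement sum = 0xD1D7.
Checksum = ~0xD1D7 & 0xFFFF = 0x2E28.

2E28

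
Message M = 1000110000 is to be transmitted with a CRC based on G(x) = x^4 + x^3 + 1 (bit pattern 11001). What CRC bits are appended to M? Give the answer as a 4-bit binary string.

1101

Append 4 zeros: 10001100000000. Divide by 11001 (XOR where the leading bit is 1):
  pos 0: 10001 XOR 11001 = 01000
  pos 1: 10001 XOR 11001 = 01000
  pos 2: 10000 XOR 11001 = 01001
  pos 3: 10010 XOR 11001 = 01011
  pos 4: 10110 XOR 11001 = 01111
  pos 5: 11110 XOR 11001 = 00111
  pos 7: 11100 XOR 11001 = 00101
  pos 9: 10100 XOR 11001 = 01101
Remainder (last 4 bits) = 1101. This is the CRC / FCS.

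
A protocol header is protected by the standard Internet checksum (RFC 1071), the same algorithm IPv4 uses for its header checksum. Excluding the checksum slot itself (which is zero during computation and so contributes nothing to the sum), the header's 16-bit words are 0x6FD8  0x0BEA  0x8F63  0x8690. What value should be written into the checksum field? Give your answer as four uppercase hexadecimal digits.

One's-complement addition (fold any carry out of bit 15 back into bit 0):
  0x6FD8 + 0x0BEA = 0x07BC2
  0x7BC2 + 0x8F63 = 0x10B25 → wrap carry → 0x0B26
  0x0B26 + 0x8690 = 0x091B6
One's-complement sum = 0x91B6.
Checksum = ~0x91B6 & 0xFFFF = 0x6E49.

6E49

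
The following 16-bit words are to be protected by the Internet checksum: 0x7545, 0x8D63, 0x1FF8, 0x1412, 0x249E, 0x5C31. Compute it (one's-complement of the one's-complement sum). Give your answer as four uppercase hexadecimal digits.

One's-complement addition (fold any carry out of bit 15 back into bit 0):
  0x7545 + 0x8D63 = 0x102A8 → wrap carry → 0x02A9
  0x02A9 + 0x1FF8 = 0x022A1
  0x22A1 + 0x1412 = 0x036B3
  0x36B3 + 0x249E = 0x05B51
  0x5B51 + 0x5C31 = 0x0B782
One's-complement sum = 0xB782.
Checksum = ~0xB782 & 0xFFFF = 0x487D.

487D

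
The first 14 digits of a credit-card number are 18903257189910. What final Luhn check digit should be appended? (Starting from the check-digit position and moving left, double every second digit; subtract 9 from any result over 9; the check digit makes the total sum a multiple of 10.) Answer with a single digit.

Partial digits right→left: 0 1 9 9 8 1 7 5 2 3 0 9 8 1
Double every second digit counting from the check-digit position (so the 1st, 3rd, 5th, ... of the partial from the right).
  doubled (with −9 where >9): 0 9 7 5 4 0 7 → sum 32
  kept as-is: 1 9 1 5 3 9 1 → sum 29
Total = 32 + 29 = 61.
Check digit = (10 − (61 mod 10)) mod 10 = 9.

9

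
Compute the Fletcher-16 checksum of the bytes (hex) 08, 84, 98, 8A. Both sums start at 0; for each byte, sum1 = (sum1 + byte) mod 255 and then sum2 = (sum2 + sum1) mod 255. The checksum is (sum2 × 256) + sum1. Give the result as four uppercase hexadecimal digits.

Running sums (mod 255):
  after byte 0 (08): sum1=8, sum2=8
  after byte 1 (84): sum1=140, sum2=148
  after byte 2 (98): sum1=37, sum2=185
  after byte 3 (8A): sum1=175, sum2=105
Checksum = sum2·256 + sum1 = 105·256 + 175 = 27055 = 0x69AF.

69AF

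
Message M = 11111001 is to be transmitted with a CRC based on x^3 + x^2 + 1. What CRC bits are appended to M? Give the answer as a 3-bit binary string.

Append 3 zeros: 11111001000. Divide by 1101 (XOR where the leading bit is 1):
  pos 0: 1111 XOR 1101 = 0010
  pos 2: 1010 XOR 1101 = 0111
  pos 3: 1110 XOR 1101 = 0011
  pos 5: 1110 XOR 1101 = 0011
  pos 7: 1100 XOR 1101 = 0001
Remainder (last 3 bits) = 001. This is the CRC / FCS.

001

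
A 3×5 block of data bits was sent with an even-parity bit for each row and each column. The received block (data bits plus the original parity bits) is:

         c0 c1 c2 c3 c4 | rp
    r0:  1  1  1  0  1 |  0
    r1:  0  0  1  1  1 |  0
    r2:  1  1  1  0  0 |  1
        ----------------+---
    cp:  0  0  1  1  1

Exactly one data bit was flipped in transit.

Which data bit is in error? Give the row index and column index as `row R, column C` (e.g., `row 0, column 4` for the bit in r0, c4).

Recompute each row's even parity and compare to rp:
  r0: data parity 0, sent rp 0 → ok
  r1: data parity 1, sent rp 0 → mismatch
  r2: data parity 1, sent rp 1 → ok
Recompute each column's even parity and compare to cp:
  c0: data parity 0, sent cp 0 → ok
  c1: data parity 0, sent cp 0 → ok
  c2: data parity 1, sent cp 1 → ok
  c3: data parity 1, sent cp 1 → ok
  c4: data parity 0, sent cp 1 → mismatch
Exactly one row (r1) and one column (c4) fail → the flipped bit is at their intersection.

row 1, column 4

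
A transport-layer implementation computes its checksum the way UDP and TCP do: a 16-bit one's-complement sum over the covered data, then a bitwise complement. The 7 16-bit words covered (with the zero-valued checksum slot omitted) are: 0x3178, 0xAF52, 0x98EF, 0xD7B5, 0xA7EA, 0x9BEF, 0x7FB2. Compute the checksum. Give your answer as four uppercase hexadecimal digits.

One's-complement addition (fold any carry out of bit 15 back into bit 0):
  0x3178 + 0xAF52 = 0x0E0CA
  0xE0CA + 0x98EF = 0x179B9 → wrap carry → 0x79BA
  0x79BA + 0xD7B5 = 0x1516F → wrap carry → 0x5170
  0x5170 + 0xA7EA = 0x0F95A
  0xF95A + 0x9BEF = 0x19549 → wrap carry → 0x954A
  0x954A + 0x7FB2 = 0x114FC → wrap carry → 0x14FD
One's-complement sum = 0x14FD.
Checksum = ~0x14FD & 0xFFFF = 0xEB02.

EB02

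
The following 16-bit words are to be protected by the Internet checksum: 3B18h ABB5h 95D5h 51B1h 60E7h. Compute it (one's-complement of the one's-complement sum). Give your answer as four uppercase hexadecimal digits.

D0C3

One's-complement addition (fold any carry out of bit 15 back into bit 0):
  0x3B18 + 0xABB5 = 0x0E6CD
  0xE6CD + 0x95D5 = 0x17CA2 → wrap carry → 0x7CA3
  0x7CA3 + 0x51B1 = 0x0CE54
  0xCE54 + 0x60E7 = 0x12F3B → wrap carry → 0x2F3C
One's-complement sum = 0x2F3C.
Checksum = ~0x2F3C & 0xFFFF = 0xD0C3.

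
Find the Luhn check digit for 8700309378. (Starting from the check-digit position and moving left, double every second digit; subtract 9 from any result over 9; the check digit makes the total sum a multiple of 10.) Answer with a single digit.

5

Partial digits right→left: 8 7 3 9 0 3 0 0 7 8
Double every second digit counting from the check-digit position (so the 1st, 3rd, 5th, ... of the partial from the right).
  doubled (with −9 where >9): 7 6 0 0 5 → sum 18
  kept as-is: 7 9 3 0 8 → sum 27
Total = 18 + 27 = 45.
Check digit = (10 − (45 mod 10)) mod 10 = 5.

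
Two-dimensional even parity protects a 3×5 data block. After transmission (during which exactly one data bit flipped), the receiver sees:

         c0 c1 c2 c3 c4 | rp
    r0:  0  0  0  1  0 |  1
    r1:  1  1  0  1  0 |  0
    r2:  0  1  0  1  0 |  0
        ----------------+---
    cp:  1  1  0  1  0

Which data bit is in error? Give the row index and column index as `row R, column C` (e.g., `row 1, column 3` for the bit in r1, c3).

Recompute each row's even parity and compare to rp:
  r0: data parity 1, sent rp 1 → ok
  r1: data parity 1, sent rp 0 → mismatch
  r2: data parity 0, sent rp 0 → ok
Recompute each column's even parity and compare to cp:
  c0: data parity 1, sent cp 1 → ok
  c1: data parity 0, sent cp 1 → mismatch
  c2: data parity 0, sent cp 0 → ok
  c3: data parity 1, sent cp 1 → ok
  c4: data parity 0, sent cp 0 → ok
Exactly one row (r1) and one column (c1) fail → the flipped bit is at their intersection.

row 1, column 1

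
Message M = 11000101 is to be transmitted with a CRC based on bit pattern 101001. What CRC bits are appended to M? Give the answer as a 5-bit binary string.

10101

Append 5 zeros: 1100010100000. Divide by 101001 (XOR where the leading bit is 1):
  pos 0: 110001 XOR 101001 = 011000
  pos 1: 110000 XOR 101001 = 011001
  pos 2: 110011 XOR 101001 = 011010
  pos 3: 110100 XOR 101001 = 011101
  pos 4: 111010 XOR 101001 = 010011
  pos 5: 100110 XOR 101001 = 001111
  pos 7: 111100 XOR 101001 = 010101
Remainder (last 5 bits) = 10101. This is the CRC / FCS.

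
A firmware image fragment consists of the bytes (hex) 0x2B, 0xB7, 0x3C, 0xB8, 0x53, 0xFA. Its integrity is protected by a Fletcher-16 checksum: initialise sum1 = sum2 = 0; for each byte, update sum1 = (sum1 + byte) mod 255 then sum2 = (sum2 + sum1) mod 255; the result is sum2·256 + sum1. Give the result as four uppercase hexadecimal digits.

Running sums (mod 255):
  after byte 0 (0x2B): sum1=43, sum2=43
  after byte 1 (0xB7): sum1=226, sum2=14
  after byte 2 (0x3C): sum1=31, sum2=45
  after byte 3 (0xB8): sum1=215, sum2=5
  after byte 4 (0x53): sum1=43, sum2=48
  after byte 5 (0xFA): sum1=38, sum2=86
Checksum = sum2·256 + sum1 = 86·256 + 38 = 22054 = 0x5626.

5626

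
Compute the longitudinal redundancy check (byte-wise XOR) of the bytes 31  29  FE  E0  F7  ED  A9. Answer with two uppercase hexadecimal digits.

XOR the bytes together:
  start with 0x31
  0x31 ⊕ 0x29 = 0x18
  0x18 ⊕ 0xFE = 0xE6
  0xE6 ⊕ 0xE0 = 0x06
  0x06 ⊕ 0xF7 = 0xF1
  0xF1 ⊕ 0xED = 0x1C
  0x1C ⊕ 0xA9 = 0xB5

B5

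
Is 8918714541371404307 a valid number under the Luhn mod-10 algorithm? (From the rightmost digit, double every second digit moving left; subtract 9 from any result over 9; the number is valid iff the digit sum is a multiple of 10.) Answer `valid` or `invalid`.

valid

From the right, keep odd positions and double even positions (subtract 9 from any doubled value over 9):
  doubled (positions 2,4,...): 0 8 8 5 2 1 2 7 9 → sum 42
  kept (positions 1,3,...): 7 3 0 1 3 4 4 7 1 8 → sum 38
Total = 80.
80 mod 10 = 0, so the number is valid.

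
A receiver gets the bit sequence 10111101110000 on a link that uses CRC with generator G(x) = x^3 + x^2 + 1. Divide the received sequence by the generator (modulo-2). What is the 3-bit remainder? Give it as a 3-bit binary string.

000

Modulo-2 division of 10111101110000 by 1101:
  pos 0: 1011 XOR 1101 = 0110
  pos 1: 1101 XOR 1101 = 0000
  pos 5: 1011 XOR 1101 = 0110
  pos 6: 1101 XOR 1101 = 0000
Remainder = 000 (zero — the frame passes the CRC check).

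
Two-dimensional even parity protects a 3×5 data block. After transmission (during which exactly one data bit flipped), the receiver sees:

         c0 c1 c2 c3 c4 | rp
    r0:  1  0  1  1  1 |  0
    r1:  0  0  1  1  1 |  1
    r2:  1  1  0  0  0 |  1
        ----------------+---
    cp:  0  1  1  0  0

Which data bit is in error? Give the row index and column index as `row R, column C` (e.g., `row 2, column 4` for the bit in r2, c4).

Recompute each row's even parity and compare to rp:
  r0: data parity 0, sent rp 0 → ok
  r1: data parity 1, sent rp 1 → ok
  r2: data parity 0, sent rp 1 → mismatch
Recompute each column's even parity and compare to cp:
  c0: data parity 0, sent cp 0 → ok
  c1: data parity 1, sent cp 1 → ok
  c2: data parity 0, sent cp 1 → mismatch
  c3: data parity 0, sent cp 0 → ok
  c4: data parity 0, sent cp 0 → ok
Exactly one row (r2) and one column (c2) fail → the flipped bit is at their intersection.

row 2, column 2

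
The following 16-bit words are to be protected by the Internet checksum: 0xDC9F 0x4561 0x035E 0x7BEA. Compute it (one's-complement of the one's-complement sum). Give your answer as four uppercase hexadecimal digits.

One's-complement addition (fold any carry out of bit 15 back into bit 0):
  0xDC9F + 0x4561 = 0x12200 → wrap carry → 0x2201
  0x2201 + 0x035E = 0x0255F
  0x255F + 0x7BEA = 0x0A149
One's-complement sum = 0xA149.
Checksum = ~0xA149 & 0xFFFF = 0x5EB6.

5EB6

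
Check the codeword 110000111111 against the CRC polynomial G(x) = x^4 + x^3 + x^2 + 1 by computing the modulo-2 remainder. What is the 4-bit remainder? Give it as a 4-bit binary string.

0000

Modulo-2 division of 110000111111 by 11101:
  pos 0: 11000 XOR 11101 = 00101
  pos 2: 10101 XOR 11101 = 01000
  pos 3: 10001 XOR 11101 = 01100
  pos 4: 11001 XOR 11101 = 00100
  pos 6: 10011 XOR 11101 = 01110
  pos 7: 11101 XOR 11101 = 00000
Remainder = 0000 (zero — the frame passes the CRC check).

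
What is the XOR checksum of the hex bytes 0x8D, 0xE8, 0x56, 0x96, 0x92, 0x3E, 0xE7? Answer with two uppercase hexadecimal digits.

EE

XOR the bytes together:
  start with 0x8D
  0x8D ⊕ 0xE8 = 0x65
  0x65 ⊕ 0x56 = 0x33
  0x33 ⊕ 0x96 = 0xA5
  0xA5 ⊕ 0x92 = 0x37
  0x37 ⊕ 0x3E = 0x09
  0x09 ⊕ 0xE7 = 0xEE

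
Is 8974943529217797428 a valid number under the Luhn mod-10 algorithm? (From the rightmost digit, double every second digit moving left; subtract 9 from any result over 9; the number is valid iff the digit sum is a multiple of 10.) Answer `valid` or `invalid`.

From the right, keep odd positions and double even positions (subtract 9 from any doubled value over 9):
  doubled (positions 2,4,...): 4 5 5 2 9 1 8 8 9 → sum 51
  kept (positions 1,3,...): 8 4 9 7 2 2 3 9 7 8 → sum 59
Total = 110.
110 mod 10 = 0, so the number is valid.

valid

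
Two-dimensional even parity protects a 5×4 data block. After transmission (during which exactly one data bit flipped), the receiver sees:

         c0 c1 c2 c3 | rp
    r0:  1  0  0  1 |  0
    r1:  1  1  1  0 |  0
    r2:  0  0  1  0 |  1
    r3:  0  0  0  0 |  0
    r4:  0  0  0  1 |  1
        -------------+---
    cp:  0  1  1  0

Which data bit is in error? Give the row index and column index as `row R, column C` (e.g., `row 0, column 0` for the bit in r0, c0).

Recompute each row's even parity and compare to rp:
  r0: data parity 0, sent rp 0 → ok
  r1: data parity 1, sent rp 0 → mismatch
  r2: data parity 1, sent rp 1 → ok
  r3: data parity 0, sent rp 0 → ok
  r4: data parity 1, sent rp 1 → ok
Recompute each column's even parity and compare to cp:
  c0: data parity 0, sent cp 0 → ok
  c1: data parity 1, sent cp 1 → ok
  c2: data parity 0, sent cp 1 → mismatch
  c3: data parity 0, sent cp 0 → ok
Exactly one row (r1) and one column (c2) fail → the flipped bit is at their intersection.

row 1, column 2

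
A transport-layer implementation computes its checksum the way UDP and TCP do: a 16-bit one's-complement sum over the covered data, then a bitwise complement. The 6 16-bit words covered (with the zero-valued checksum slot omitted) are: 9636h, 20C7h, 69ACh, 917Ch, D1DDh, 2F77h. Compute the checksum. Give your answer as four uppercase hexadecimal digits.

One's-complement addition (fold any carry out of bit 15 back into bit 0):
  0x9636 + 0x20C7 = 0x0B6FD
  0xB6FD + 0x69AC = 0x120A9 → wrap carry → 0x20AA
  0x20AA + 0x917C = 0x0B226
  0xB226 + 0xD1DD = 0x18403 → wrap carry → 0x8404
  0x8404 + 0x2F77 = 0x0B37B
One's-complement sum = 0xB37B.
Checksum = ~0xB37B & 0xFFFF = 0x4C84.

4C84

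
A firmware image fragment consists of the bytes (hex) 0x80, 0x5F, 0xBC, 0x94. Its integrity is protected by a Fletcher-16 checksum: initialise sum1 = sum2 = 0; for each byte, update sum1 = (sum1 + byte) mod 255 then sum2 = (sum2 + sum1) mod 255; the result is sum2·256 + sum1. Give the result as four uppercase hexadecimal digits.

2E31

Running sums (mod 255):
  after byte 0 (0x80): sum1=128, sum2=128
  after byte 1 (0x5F): sum1=223, sum2=96
  after byte 2 (0xBC): sum1=156, sum2=252
  after byte 3 (0x94): sum1=49, sum2=46
Checksum = sum2·256 + sum1 = 46·256 + 49 = 11825 = 0x2E31.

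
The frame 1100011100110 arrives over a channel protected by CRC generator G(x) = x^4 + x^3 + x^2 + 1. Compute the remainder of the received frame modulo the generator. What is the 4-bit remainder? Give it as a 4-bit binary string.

0100

Modulo-2 division of 1100011100110 by 11101:
  pos 0: 11000 XOR 11101 = 00101
  pos 2: 10111 XOR 11101 = 01010
  pos 3: 10101 XOR 11101 = 01000
  pos 4: 10000 XOR 11101 = 01101
  pos 5: 11010 XOR 11101 = 00111
  pos 7: 11111 XOR 11101 = 00010
Remainder = 0100 (nonzero — an error is detected).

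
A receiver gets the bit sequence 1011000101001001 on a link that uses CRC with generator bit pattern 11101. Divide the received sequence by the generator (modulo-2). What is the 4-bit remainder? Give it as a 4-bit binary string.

Modulo-2 division of 1011000101001001 by 11101:
  pos 0: 10110 XOR 11101 = 01011
  pos 1: 10110 XOR 11101 = 01011
  pos 2: 10110 XOR 11101 = 01011
  pos 3: 10111 XOR 11101 = 01010
  pos 4: 10100 XOR 11101 = 01001
  pos 5: 10011 XOR 11101 = 01110
  pos 6: 11100 XOR 11101 = 00001
  pos 10: 10100 XOR 11101 = 01001
  pos 11: 10011 XOR 11101 = 01110
Remainder = 1110 (nonzero — an error is detected).

1110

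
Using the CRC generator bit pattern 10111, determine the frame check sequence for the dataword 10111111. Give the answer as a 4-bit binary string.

0010

Append 4 zeros: 101111110000. Divide by 10111 (XOR where the leading bit is 1):
  pos 0: 10111 XOR 10111 = 00000
  pos 5: 11100 XOR 10111 = 01011
  pos 6: 10110 XOR 10111 = 00001
Remainder (last 4 bits) = 0010. This is the CRC / FCS.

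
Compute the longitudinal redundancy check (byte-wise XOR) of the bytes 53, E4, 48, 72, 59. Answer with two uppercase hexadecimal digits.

XOR the bytes together:
  start with 0x53
  0x53 ⊕ 0xE4 = 0xB7
  0xB7 ⊕ 0x48 = 0xFF
  0xFF ⊕ 0x72 = 0x8D
  0x8D ⊕ 0x59 = 0xD4

D4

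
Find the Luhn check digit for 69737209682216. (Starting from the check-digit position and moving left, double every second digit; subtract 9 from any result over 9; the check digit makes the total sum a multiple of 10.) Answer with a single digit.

9

Partial digits right→left: 6 1 2 2 8 6 9 0 2 7 3 7 9 6
Double every second digit counting from the check-digit position (so the 1st, 3rd, 5th, ... of the partial from the right).
  doubled (with −9 where >9): 3 4 7 9 4 6 9 → sum 42
  kept as-is: 1 2 6 0 7 7 6 → sum 29
Total = 42 + 29 = 71.
Check digit = (10 − (71 mod 10)) mod 10 = 9.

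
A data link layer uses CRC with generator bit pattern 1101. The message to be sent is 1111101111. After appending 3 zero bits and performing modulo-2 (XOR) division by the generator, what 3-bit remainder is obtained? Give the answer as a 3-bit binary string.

000

Append 3 zeros: 1111101111000. Divide by 1101 (XOR where the leading bit is 1):
  pos 0: 1111 XOR 1101 = 0010
  pos 2: 1010 XOR 1101 = 0111
  pos 3: 1111 XOR 1101 = 0010
  pos 5: 1011 XOR 1101 = 0110
  pos 6: 1101 XOR 1101 = 0000
Remainder (last 3 bits) = 000. This is the CRC / FCS.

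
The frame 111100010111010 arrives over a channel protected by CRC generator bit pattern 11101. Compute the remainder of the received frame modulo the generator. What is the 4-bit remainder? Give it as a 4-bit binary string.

Modulo-2 division of 111100010111010 by 11101:
  pos 0: 11110 XOR 11101 = 00011
  pos 3: 11001 XOR 11101 = 00100
  pos 5: 10001 XOR 11101 = 01100
  pos 6: 11001 XOR 11101 = 00100
  pos 8: 10010 XOR 11101 = 01111
  pos 9: 11111 XOR 11101 = 00010
Remainder = 0100 (nonzero — an error is detected).

0100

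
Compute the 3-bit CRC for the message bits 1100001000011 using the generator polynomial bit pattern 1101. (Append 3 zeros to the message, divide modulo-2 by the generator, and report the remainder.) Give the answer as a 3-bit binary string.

Append 3 zeros: 1100001000011000. Divide by 1101 (XOR where the leading bit is 1):
  pos 0: 1100 XOR 1101 = 0001
  pos 3: 1001 XOR 1101 = 0100
  pos 4: 1000 XOR 1101 = 0101
  pos 5: 1010 XOR 1101 = 0111
  pos 6: 1110 XOR 1101 = 0011
  pos 8: 1101 XOR 1101 = 0000
  pos 12: 1000 XOR 1101 = 0101
Remainder (last 3 bits) = 101. This is the CRC / FCS.

101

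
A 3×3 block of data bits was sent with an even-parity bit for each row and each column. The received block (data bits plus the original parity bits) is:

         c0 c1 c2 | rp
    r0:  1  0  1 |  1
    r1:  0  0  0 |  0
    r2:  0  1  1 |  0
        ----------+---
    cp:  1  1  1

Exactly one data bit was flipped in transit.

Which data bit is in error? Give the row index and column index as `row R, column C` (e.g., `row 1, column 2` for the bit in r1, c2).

Recompute each row's even parity and compare to rp:
  r0: data parity 0, sent rp 1 → mismatch
  r1: data parity 0, sent rp 0 → ok
  r2: data parity 0, sent rp 0 → ok
Recompute each column's even parity and compare to cp:
  c0: data parity 1, sent cp 1 → ok
  c1: data parity 1, sent cp 1 → ok
  c2: data parity 0, sent cp 1 → mismatch
Exactly one row (r0) and one column (c2) fail → the flipped bit is at their intersection.

row 0, column 2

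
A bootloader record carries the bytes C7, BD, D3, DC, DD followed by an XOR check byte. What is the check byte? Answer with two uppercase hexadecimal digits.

A8

XOR the bytes together:
  start with 0xC7
  0xC7 ⊕ 0xBD = 0x7A
  0x7A ⊕ 0xD3 = 0xA9
  0xA9 ⊕ 0xDC = 0x75
  0x75 ⊕ 0xDD = 0xA8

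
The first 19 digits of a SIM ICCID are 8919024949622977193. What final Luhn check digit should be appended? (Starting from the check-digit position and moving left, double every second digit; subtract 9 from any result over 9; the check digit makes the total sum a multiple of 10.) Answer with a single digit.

Partial digits right→left: 3 9 1 7 7 9 2 2 6 9 4 9 4 2 0 9 1 9 8
Double every second digit counting from the check-digit position (so the 1st, 3rd, 5th, ... of the partial from the right).
  doubled (with −9 where >9): 6 2 5 4 3 8 8 0 2 7 → sum 45
  kept as-is: 9 7 9 2 9 9 2 9 9 → sum 65
Total = 45 + 65 = 110.
Check digit = (10 − (110 mod 10)) mod 10 = 0.

0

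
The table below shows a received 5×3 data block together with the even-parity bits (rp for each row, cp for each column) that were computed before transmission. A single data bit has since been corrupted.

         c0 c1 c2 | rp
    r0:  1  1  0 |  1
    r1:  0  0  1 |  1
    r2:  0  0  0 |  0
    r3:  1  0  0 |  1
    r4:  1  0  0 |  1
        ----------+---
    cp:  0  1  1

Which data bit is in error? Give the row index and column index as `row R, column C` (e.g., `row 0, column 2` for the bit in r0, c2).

Recompute each row's even parity and compare to rp:
  r0: data parity 0, sent rp 1 → mismatch
  r1: data parity 1, sent rp 1 → ok
  r2: data parity 0, sent rp 0 → ok
  r3: data parity 1, sent rp 1 → ok
  r4: data parity 1, sent rp 1 → ok
Recompute each column's even parity and compare to cp:
  c0: data parity 1, sent cp 0 → mismatch
  c1: data parity 1, sent cp 1 → ok
  c2: data parity 1, sent cp 1 → ok
Exactly one row (r0) and one column (c0) fail → the flipped bit is at their intersection.

row 0, column 0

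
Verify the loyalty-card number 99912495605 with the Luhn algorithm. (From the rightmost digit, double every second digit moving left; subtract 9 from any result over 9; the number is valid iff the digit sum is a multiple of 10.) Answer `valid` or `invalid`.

From the right, keep odd positions and double even positions (subtract 9 from any doubled value over 9):
  doubled (positions 2,4,...): 0 1 8 2 9 → sum 20
  kept (positions 1,3,...): 5 6 9 2 9 9 → sum 40
Total = 60.
60 mod 10 = 0, so the number is valid.

valid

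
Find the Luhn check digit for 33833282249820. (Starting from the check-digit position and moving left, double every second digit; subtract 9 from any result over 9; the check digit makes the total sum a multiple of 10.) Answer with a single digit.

0

Partial digits right→left: 0 2 8 9 4 2 2 8 2 3 3 8 3 3
Double every second digit counting from the check-digit position (so the 1st, 3rd, 5th, ... of the partial from the right).
  doubled (with −9 where >9): 0 7 8 4 4 6 6 → sum 35
  kept as-is: 2 9 2 8 3 8 3 → sum 35
Total = 35 + 35 = 70.
Check digit = (10 − (70 mod 10)) mod 10 = 0.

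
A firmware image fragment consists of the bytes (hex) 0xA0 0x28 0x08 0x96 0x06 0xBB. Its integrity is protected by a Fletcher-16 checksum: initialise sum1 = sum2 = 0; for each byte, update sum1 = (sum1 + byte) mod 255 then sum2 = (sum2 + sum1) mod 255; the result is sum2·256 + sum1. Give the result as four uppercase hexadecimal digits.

3829

Running sums (mod 255):
  after byte 0 (0xA0): sum1=160, sum2=160
  after byte 1 (0x28): sum1=200, sum2=105
  after byte 2 (0x08): sum1=208, sum2=58
  after byte 3 (0x96): sum1=103, sum2=161
  after byte 4 (0x06): sum1=109, sum2=15
  after byte 5 (0xBB): sum1=41, sum2=56
Checksum = sum2·256 + sum1 = 56·256 + 41 = 14377 = 0x3829.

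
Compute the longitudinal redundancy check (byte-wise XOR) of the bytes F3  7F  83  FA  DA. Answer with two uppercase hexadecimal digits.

2F

XOR the bytes together:
  start with 0xF3
  0xF3 ⊕ 0x7F = 0x8C
  0x8C ⊕ 0x83 = 0x0F
  0x0F ⊕ 0xFA = 0xF5
  0xF5 ⊕ 0xDA = 0x2F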